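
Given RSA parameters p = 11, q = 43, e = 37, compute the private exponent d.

Step 1: n = 11 * 43 = 473.
Step 2: phi(n) = 10 * 42 = 420.
Step 3: Find d such that 37 * d = 1 (mod 420).
Step 4: d = 37^(-1) mod 420 = 193.
Verification: 37 * 193 = 7141 = 17 * 420 + 1.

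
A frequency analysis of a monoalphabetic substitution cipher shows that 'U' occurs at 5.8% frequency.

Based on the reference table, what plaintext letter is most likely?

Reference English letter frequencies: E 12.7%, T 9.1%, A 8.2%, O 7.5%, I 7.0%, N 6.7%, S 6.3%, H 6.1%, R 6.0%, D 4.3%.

Step 1: The observed frequency is 5.8%.
Step 2: Compare with English frequencies:
  E: 12.7% (difference: 6.9%)
  T: 9.1% (difference: 3.3%)
  A: 8.2% (difference: 2.4%)
  O: 7.5% (difference: 1.7%)
  I: 7.0% (difference: 1.2%)
  N: 6.7% (difference: 0.9%)
  S: 6.3% (difference: 0.5%)
  H: 6.1% (difference: 0.3%)
  R: 6.0% (difference: 0.2%) <-- closest
  D: 4.3% (difference: 1.5%)
Step 3: 'U' most likely represents 'R' (frequency 6.0%).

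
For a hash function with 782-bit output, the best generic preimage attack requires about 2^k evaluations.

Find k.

Step 1: The hash has a 782-bit output.
Step 2: Preimage resistance means: given a digest h(x), it should be infeasible to find any input that hashes to it.
With a 782-bit output there are 2^782 possible digests, so a generic brute-force preimage search costs about 2^782 evaluations.
Step 3: Security level = 782 bits.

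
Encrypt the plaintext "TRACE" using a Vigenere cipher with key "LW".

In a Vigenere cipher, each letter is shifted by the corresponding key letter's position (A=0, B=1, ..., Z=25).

Step 1: Repeat key to match plaintext length:
  Plaintext: TRACE
  Key:       LWLWL
Step 2: Encrypt each letter:
  T(19) + L(11) = (19+11) mod 26 = 4 = E
  R(17) + W(22) = (17+22) mod 26 = 13 = N
  A(0) + L(11) = (0+11) mod 26 = 11 = L
  C(2) + W(22) = (2+22) mod 26 = 24 = Y
  E(4) + L(11) = (4+11) mod 26 = 15 = P
Ciphertext: ENLYP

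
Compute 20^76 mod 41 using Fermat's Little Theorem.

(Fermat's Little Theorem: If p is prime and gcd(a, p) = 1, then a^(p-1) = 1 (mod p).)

Step 1: Since 41 is prime, by Fermat's Little Theorem: 20^40 = 1 (mod 41).
Step 2: Reduce exponent: 76 mod 40 = 36.
Step 3: So 20^76 = 20^36 (mod 41).
Step 4: 20^36 mod 41 = 16.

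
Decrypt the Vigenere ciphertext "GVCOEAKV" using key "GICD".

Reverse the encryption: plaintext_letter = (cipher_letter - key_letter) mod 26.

Step 1: Extend key: GICDGICD
Step 2: Decrypt each letter (c - k) mod 26:
  G(6) - G(6) = (6-6) mod 26 = 0 = A
  V(21) - I(8) = (21-8) mod 26 = 13 = N
  C(2) - C(2) = (2-2) mod 26 = 0 = A
  O(14) - D(3) = (14-3) mod 26 = 11 = L
  E(4) - G(6) = (4-6) mod 26 = 24 = Y
  A(0) - I(8) = (0-8) mod 26 = 18 = S
  K(10) - C(2) = (10-2) mod 26 = 8 = I
  V(21) - D(3) = (21-3) mod 26 = 18 = S
Plaintext: ANALYSIS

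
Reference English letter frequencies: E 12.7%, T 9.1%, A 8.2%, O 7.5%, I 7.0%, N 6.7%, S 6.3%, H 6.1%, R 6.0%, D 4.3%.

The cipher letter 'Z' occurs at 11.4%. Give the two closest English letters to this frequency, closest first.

Step 1: Observed frequency of 'Z' is 11.4%.
Step 2: Compute distances to each reference frequency and sort:
  E (12.7%): difference = 1.3% <-- BEST
  T (9.1%): difference = 2.3% <-- RUNNER-UP
  A (8.2%): difference = 3.2%
  O (7.5%): difference = 3.9%
  I (7.0%): difference = 4.4%
Step 3: Most likely is 'E' (12.7%, diff 1.3%); second most likely is 'T' (9.1%, diff 2.3%).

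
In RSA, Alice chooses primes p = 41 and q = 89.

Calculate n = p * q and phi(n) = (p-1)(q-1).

Step 1: n = p * q = 41 * 89 = 3649.
Step 2: phi(n) = (p-1)(q-1) = 40 * 88 = 3520.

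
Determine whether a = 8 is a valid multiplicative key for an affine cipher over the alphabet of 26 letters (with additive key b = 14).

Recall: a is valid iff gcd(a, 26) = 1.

Step 1: Compute gcd(8, 26).
Step 2: gcd(8, 26) = 2.
Since gcd = 2 != 1, 8 shares a common factor with 26, so it cannot be used.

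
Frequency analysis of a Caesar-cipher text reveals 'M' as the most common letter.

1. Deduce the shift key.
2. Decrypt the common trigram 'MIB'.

Step 1: In English, 'E' is the most frequent letter (12.7%).
Step 2: The most frequent ciphertext letter is 'M' (position 12).
Step 3: Shift = (12 - 4) mod 26 = 8.
Step 4: Decrypt 'MIB' by shifting back 8:
  M -> E
  I -> A
  B -> T
Step 5: 'MIB' decrypts to 'EAT'.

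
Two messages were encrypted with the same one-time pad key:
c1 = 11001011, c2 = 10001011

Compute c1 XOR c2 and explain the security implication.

Step 1: c1 XOR c2 = (m1 XOR k) XOR (m2 XOR k).
Step 2: By XOR associativity/commutativity: = m1 XOR m2 XOR k XOR k = m1 XOR m2.
Step 3: 11001011 XOR 10001011 = 01000000 = 64.
Step 4: The key cancels out! An attacker learns m1 XOR m2 = 64, revealing the relationship between plaintexts.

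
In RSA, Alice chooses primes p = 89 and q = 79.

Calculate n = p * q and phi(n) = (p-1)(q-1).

Step 1: n = p * q = 89 * 79 = 7031.
Step 2: phi(n) = (p-1)(q-1) = 88 * 78 = 6864.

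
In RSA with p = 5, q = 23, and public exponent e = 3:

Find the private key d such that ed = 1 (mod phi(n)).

Step 1: n = 5 * 23 = 115.
Step 2: phi(n) = 4 * 22 = 88.
Step 3: Find d such that 3 * d = 1 (mod 88).
Step 4: d = 3^(-1) mod 88 = 59.
Verification: 3 * 59 = 177 = 2 * 88 + 1.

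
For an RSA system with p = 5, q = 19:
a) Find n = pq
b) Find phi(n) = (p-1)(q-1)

Step 1: n = p * q = 5 * 19 = 95.
Step 2: phi(n) = (p-1)(q-1) = 4 * 18 = 72.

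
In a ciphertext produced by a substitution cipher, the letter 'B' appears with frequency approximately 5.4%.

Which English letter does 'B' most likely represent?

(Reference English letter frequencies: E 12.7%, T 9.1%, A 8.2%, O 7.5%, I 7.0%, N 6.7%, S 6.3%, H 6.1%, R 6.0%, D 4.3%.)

Step 1: The observed frequency is 5.4%.
Step 2: Compare with English frequencies:
  E: 12.7% (difference: 7.3%)
  T: 9.1% (difference: 3.7%)
  A: 8.2% (difference: 2.8%)
  O: 7.5% (difference: 2.1%)
  I: 7.0% (difference: 1.6%)
  N: 6.7% (difference: 1.3%)
  S: 6.3% (difference: 0.9%)
  H: 6.1% (difference: 0.7%)
  R: 6.0% (difference: 0.6%) <-- closest
  D: 4.3% (difference: 1.1%)
Step 3: 'B' most likely represents 'R' (frequency 6.0%).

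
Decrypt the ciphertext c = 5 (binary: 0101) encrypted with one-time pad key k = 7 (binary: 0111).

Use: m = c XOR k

Step 1: XOR ciphertext with key:
  Ciphertext: 0101
  Key:        0111
  XOR:        0010
Step 2: Plaintext = 0010 = 2 in decimal.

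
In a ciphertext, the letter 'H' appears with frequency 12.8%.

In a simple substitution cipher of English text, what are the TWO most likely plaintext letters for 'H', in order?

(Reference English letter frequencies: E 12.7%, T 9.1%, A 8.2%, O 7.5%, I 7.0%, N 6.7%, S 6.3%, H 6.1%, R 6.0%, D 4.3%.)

Step 1: Observed frequency of 'H' is 12.8%.
Step 2: Compute distances to each reference frequency and sort:
  E (12.7%): difference = 0.1% <-- BEST
  T (9.1%): difference = 3.7% <-- RUNNER-UP
  A (8.2%): difference = 4.6%
  O (7.5%): difference = 5.3%
  I (7.0%): difference = 5.8%
Step 3: Most likely is 'E' (12.7%, diff 0.1%); second most likely is 'T' (9.1%, diff 3.7%).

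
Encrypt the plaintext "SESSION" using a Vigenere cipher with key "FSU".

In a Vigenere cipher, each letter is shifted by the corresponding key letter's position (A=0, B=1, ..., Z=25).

Step 1: Repeat key to match plaintext length:
  Plaintext: SESSION
  Key:       FSUFSUF
Step 2: Encrypt each letter:
  S(18) + F(5) = (18+5) mod 26 = 23 = X
  E(4) + S(18) = (4+18) mod 26 = 22 = W
  S(18) + U(20) = (18+20) mod 26 = 12 = M
  S(18) + F(5) = (18+5) mod 26 = 23 = X
  I(8) + S(18) = (8+18) mod 26 = 0 = A
  O(14) + U(20) = (14+20) mod 26 = 8 = I
  N(13) + F(5) = (13+5) mod 26 = 18 = S
Ciphertext: XWMXAIS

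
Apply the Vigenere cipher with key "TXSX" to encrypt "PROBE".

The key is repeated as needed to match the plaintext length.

Step 1: Repeat key to match plaintext length:
  Plaintext: PROBE
  Key:       TXSXT
Step 2: Encrypt each letter:
  P(15) + T(19) = (15+19) mod 26 = 8 = I
  R(17) + X(23) = (17+23) mod 26 = 14 = O
  O(14) + S(18) = (14+18) mod 26 = 6 = G
  B(1) + X(23) = (1+23) mod 26 = 24 = Y
  E(4) + T(19) = (4+19) mod 26 = 23 = X
Ciphertext: IOGYX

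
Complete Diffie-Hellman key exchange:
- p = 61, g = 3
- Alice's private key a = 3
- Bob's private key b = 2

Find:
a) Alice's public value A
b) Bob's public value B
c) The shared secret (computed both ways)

Step 1: A = g^a mod p = 3^3 mod 61 = 27.
Step 2: B = g^b mod p = 3^2 mod 61 = 9.
Step 3: Alice computes s = B^a mod p = 9^3 mod 61 = 58.
Step 4: Bob computes s = A^b mod p = 27^2 mod 61 = 58.
Both sides agree: shared secret = 58.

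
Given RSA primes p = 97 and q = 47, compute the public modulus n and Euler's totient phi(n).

Step 1: n = p * q = 97 * 47 = 4559.
Step 2: phi(n) = (p-1)(q-1) = 96 * 46 = 4416.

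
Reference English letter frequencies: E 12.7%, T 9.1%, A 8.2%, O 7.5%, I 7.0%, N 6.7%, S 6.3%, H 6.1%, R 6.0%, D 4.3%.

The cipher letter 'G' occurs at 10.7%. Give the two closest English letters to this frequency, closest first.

Step 1: Observed frequency of 'G' is 10.7%.
Step 2: Compute distances to each reference frequency and sort:
  T (9.1%): difference = 1.6% <-- BEST
  E (12.7%): difference = 2.0% <-- RUNNER-UP
  A (8.2%): difference = 2.5%
  O (7.5%): difference = 3.2%
  I (7.0%): difference = 3.7%
Step 3: Most likely is 'T' (9.1%, diff 1.6%); second most likely is 'E' (12.7%, diff 2.0%).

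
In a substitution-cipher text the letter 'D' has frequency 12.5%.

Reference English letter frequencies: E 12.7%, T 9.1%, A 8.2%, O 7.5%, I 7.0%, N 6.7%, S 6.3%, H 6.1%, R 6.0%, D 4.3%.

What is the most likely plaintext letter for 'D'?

Step 1: The observed frequency is 12.5%.
Step 2: Compare with English frequencies:
  E: 12.7% (difference: 0.2%) <-- closest
  T: 9.1% (difference: 3.4%)
  A: 8.2% (difference: 4.3%)
  O: 7.5% (difference: 5.0%)
  I: 7.0% (difference: 5.5%)
  N: 6.7% (difference: 5.8%)
  S: 6.3% (difference: 6.2%)
  H: 6.1% (difference: 6.4%)
  R: 6.0% (difference: 6.5%)
  D: 4.3% (difference: 8.2%)
Step 3: 'D' most likely represents 'E' (frequency 12.7%).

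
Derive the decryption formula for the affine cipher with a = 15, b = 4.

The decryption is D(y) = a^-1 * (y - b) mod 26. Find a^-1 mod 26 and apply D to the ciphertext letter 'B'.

Step 1: Find a^-1, the modular inverse of 15 mod 26.
Step 2: We need 15 * a^-1 = 1 (mod 26).
Step 3: 15 * 7 = 105 = 4 * 26 + 1, so a^-1 = 7.
Step 4: D(y) = 7(y - 4) mod 26.
Step 5: Apply to 'B' (y = 1): D(1) = 7 * (1 - 4) mod 26 = 7 * -3 mod 26 = 5 -> 'F'.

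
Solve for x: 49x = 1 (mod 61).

Step 1: We need x such that 49 * x = 1 (mod 61).
Step 2: Using the extended Euclidean algorithm or trial:
  49 * 5 = 245 = 4 * 61 + 1.
Step 3: Since 245 mod 61 = 1, the inverse is x = 5.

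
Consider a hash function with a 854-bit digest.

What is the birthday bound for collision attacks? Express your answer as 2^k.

Step 1: The birthday paradox gives collision probability ~50% after sqrt(2^n) = 2^(n/2) hashes.
Step 2: For 854-bit output: 2^(854/2) = 2^427.
Step 3: Approximately 2^427 hash computations needed.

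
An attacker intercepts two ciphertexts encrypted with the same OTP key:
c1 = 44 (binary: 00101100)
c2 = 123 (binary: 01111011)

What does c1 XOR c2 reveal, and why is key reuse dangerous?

Step 1: c1 XOR c2 = (m1 XOR k) XOR (m2 XOR k).
Step 2: By XOR associativity/commutativity: = m1 XOR m2 XOR k XOR k = m1 XOR m2.
Step 3: 00101100 XOR 01111011 = 01010111 = 87.
Step 4: The key cancels out! An attacker learns m1 XOR m2 = 87, revealing the relationship between plaintexts.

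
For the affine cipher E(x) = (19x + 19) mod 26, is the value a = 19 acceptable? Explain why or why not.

Step 1: Compute gcd(19, 26).
Step 2: gcd(19, 26) = 1.
Since gcd = 1, 19 is coprime with 26, so it is a valid key.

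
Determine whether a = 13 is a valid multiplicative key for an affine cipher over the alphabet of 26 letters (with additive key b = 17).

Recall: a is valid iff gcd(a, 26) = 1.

Step 1: Compute gcd(13, 26).
Step 2: gcd(13, 26) = 13.
Since gcd = 13 != 1, 13 shares a common factor with 26, so it cannot be used.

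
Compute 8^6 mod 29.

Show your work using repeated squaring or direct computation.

Step 1: Compute 8^6 mod 29 step by step, reducing modulo 29 at each step.
  8^1 mod 29 = 8
  8^2 mod 29 = (8 * 8) mod 29 = 6
  8^3 mod 29 = (6 * 8) mod 29 = 19
  8^4 mod 29 = (19 * 8) mod 29 = 7
  8^5 mod 29 = (7 * 8) mod 29 = 27
  8^6 mod 29 = (27 * 8) mod 29 = 13
Step 2: Result = 13.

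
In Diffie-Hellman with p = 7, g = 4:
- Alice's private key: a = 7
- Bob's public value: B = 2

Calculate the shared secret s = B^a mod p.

Step 1: s = B^a mod p = 2^7 mod 7.
  2^1 mod 7 = 2
  2^2 mod 7 = (2 * 2) mod 7 = 4
  2^3 mod 7 = (4 * 2) mod 7 = 1
  2^4 mod 7 = (1 * 2) mod 7 = 2
  2^5 mod 7 = (2 * 2) mod 7 = 4
  2^6 mod 7 = (4 * 2) mod 7 = 1
  2^7 mod 7 = (1 * 2) mod 7 = 2
Result: shared secret = 2.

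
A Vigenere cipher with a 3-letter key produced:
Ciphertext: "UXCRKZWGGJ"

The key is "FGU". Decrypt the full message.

Step 1: Key 'FGU' has length 3. Extended key: FGUFGUFGUF
Step 2: Decrypt each position:
  U(20) - F(5) = 15 = P
  X(23) - G(6) = 17 = R
  C(2) - U(20) = 8 = I
  R(17) - F(5) = 12 = M
  K(10) - G(6) = 4 = E
  Z(25) - U(20) = 5 = F
  W(22) - F(5) = 17 = R
  G(6) - G(6) = 0 = A
  G(6) - U(20) = 12 = M
  J(9) - F(5) = 4 = E
Plaintext: PRIMEFRAME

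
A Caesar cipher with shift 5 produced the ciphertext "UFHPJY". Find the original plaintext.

Step 1: Reverse the shift by subtracting 5 from each letter position.
  U (position 20) -> position (20-5) mod 26 = 15 -> P
  F (position 5) -> position (5-5) mod 26 = 0 -> A
  H (position 7) -> position (7-5) mod 26 = 2 -> C
  P (position 15) -> position (15-5) mod 26 = 10 -> K
  J (position 9) -> position (9-5) mod 26 = 4 -> E
  Y (position 24) -> position (24-5) mod 26 = 19 -> T
Decrypted message: PACKET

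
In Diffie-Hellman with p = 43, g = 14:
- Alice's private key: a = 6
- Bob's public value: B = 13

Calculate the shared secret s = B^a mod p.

Step 1: s = B^a mod p = 13^6 mod 43.
  13^1 mod 43 = 13
  13^2 mod 43 = (13 * 13) mod 43 = 40
  13^3 mod 43 = (40 * 13) mod 43 = 4
  13^4 mod 43 = (4 * 13) mod 43 = 9
  13^5 mod 43 = (9 * 13) mod 43 = 31
  13^6 mod 43 = (31 * 13) mod 43 = 16
Result: shared secret = 16.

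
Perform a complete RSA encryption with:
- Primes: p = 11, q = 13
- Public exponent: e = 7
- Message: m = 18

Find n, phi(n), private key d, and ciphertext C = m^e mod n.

Step 1: n = 11 * 13 = 143.
Step 2: phi(n) = (11-1)(13-1) = 10 * 12 = 120.
Step 3: Find d = 7^(-1) mod 120 = 103.
  Verify: 7 * 103 = 721 = 1 (mod 120).
Step 4: C = 18^7 mod 143 = 138.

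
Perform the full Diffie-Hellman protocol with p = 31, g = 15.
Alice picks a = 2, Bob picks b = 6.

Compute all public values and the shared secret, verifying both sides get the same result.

Step 1: A = g^a mod p = 15^2 mod 31 = 8.
Step 2: B = g^b mod p = 15^6 mod 31 = 16.
Step 3: Alice computes s = B^a mod p = 16^2 mod 31 = 8.
Step 4: Bob computes s = A^b mod p = 8^6 mod 31 = 8.
Both sides agree: shared secret = 8.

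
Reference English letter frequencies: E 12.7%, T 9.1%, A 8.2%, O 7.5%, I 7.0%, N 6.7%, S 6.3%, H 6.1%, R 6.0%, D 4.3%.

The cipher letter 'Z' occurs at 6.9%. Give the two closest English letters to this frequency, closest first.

Step 1: Observed frequency of 'Z' is 6.9%.
Step 2: Compute distances to each reference frequency and sort:
  I (7.0%): difference = 0.1% <-- BEST
  N (6.7%): difference = 0.2% <-- RUNNER-UP
  O (7.5%): difference = 0.6%
  S (6.3%): difference = 0.6%
  H (6.1%): difference = 0.8%
Step 3: Most likely is 'I' (7.0%, diff 0.1%); second most likely is 'N' (6.7%, diff 0.2%).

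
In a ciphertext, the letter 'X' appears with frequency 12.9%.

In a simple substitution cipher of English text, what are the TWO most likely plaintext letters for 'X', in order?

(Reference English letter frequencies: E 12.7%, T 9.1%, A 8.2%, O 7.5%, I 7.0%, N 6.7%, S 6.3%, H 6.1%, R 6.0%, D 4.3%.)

Step 1: Observed frequency of 'X' is 12.9%.
Step 2: Compute distances to each reference frequency and sort:
  E (12.7%): difference = 0.2% <-- BEST
  T (9.1%): difference = 3.8% <-- RUNNER-UP
  A (8.2%): difference = 4.7%
  O (7.5%): difference = 5.4%
  I (7.0%): difference = 5.9%
Step 3: Most likely is 'E' (12.7%, diff 0.2%); second most likely is 'T' (9.1%, diff 3.8%).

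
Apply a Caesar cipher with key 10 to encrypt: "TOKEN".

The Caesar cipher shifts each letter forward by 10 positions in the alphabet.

Step 1: For each letter, shift forward by 10 positions (mod 26).
  T (position 19) -> position (19+10) mod 26 = 3 -> D
  O (position 14) -> position (14+10) mod 26 = 24 -> Y
  K (position 10) -> position (10+10) mod 26 = 20 -> U
  E (position 4) -> position (4+10) mod 26 = 14 -> O
  N (position 13) -> position (13+10) mod 26 = 23 -> X
Result: DYUOX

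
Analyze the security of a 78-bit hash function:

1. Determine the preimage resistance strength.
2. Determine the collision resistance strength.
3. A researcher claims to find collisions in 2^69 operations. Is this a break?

Step 1: Preimage resistance requires brute-force of 2^78 operations.
Step 2: Collision resistance (birthday bound) = 2^(78/2) = 2^39.
Step 3: The claimed attack costs 2^69 operations.
Step 4: Since 2^69 >= 2^39, the claimed attack is no faster than the generic birthday attack, so this does not break collision resistance.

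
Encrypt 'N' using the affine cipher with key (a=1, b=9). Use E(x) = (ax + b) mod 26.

Step 1: Convert 'N' to number: x = 13.
Step 2: E(13) = (1 * 13 + 9) mod 26 = 22 mod 26 = 22.
Step 3: Convert 22 back to letter: W.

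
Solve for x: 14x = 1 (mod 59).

Step 1: We need x such that 14 * x = 1 (mod 59).
Step 2: Using the extended Euclidean algorithm or trial:
  14 * 38 = 532 = 9 * 59 + 1.
Step 3: Since 532 mod 59 = 1, the inverse is x = 38.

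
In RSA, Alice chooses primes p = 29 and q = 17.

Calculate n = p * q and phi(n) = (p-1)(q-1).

Step 1: n = p * q = 29 * 17 = 493.
Step 2: phi(n) = (p-1)(q-1) = 28 * 16 = 448.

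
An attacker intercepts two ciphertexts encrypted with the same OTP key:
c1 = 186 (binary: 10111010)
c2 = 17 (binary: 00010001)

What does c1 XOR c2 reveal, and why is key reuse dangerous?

Step 1: c1 XOR c2 = (m1 XOR k) XOR (m2 XOR k).
Step 2: By XOR associativity/commutativity: = m1 XOR m2 XOR k XOR k = m1 XOR m2.
Step 3: 10111010 XOR 00010001 = 10101011 = 171.
Step 4: The key cancels out! An attacker learns m1 XOR m2 = 171, revealing the relationship between plaintexts.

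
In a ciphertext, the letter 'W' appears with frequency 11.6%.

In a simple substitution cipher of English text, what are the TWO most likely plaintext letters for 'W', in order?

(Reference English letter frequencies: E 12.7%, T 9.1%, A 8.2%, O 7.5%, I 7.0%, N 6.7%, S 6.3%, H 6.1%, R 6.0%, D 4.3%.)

Step 1: Observed frequency of 'W' is 11.6%.
Step 2: Compute distances to each reference frequency and sort:
  E (12.7%): difference = 1.1% <-- BEST
  T (9.1%): difference = 2.5% <-- RUNNER-UP
  A (8.2%): difference = 3.4%
  O (7.5%): difference = 4.1%
  I (7.0%): difference = 4.6%
Step 3: Most likely is 'E' (12.7%, diff 1.1%); second most likely is 'T' (9.1%, diff 2.5%).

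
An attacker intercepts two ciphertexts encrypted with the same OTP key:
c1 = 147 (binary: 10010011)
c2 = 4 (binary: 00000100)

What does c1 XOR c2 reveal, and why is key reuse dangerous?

Step 1: c1 XOR c2 = (m1 XOR k) XOR (m2 XOR k).
Step 2: By XOR associativity/commutativity: = m1 XOR m2 XOR k XOR k = m1 XOR m2.
Step 3: 10010011 XOR 00000100 = 10010111 = 151.
Step 4: The key cancels out! An attacker learns m1 XOR m2 = 151, revealing the relationship between plaintexts.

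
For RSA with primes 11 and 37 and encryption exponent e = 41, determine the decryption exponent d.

Step 1: n = 11 * 37 = 407.
Step 2: phi(n) = 10 * 36 = 360.
Step 3: Find d such that 41 * d = 1 (mod 360).
Step 4: d = 41^(-1) mod 360 = 281.
Verification: 41 * 281 = 11521 = 32 * 360 + 1.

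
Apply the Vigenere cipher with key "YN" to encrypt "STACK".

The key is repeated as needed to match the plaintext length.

Step 1: Repeat key to match plaintext length:
  Plaintext: STACK
  Key:       YNYNY
Step 2: Encrypt each letter:
  S(18) + Y(24) = (18+24) mod 26 = 16 = Q
  T(19) + N(13) = (19+13) mod 26 = 6 = G
  A(0) + Y(24) = (0+24) mod 26 = 24 = Y
  C(2) + N(13) = (2+13) mod 26 = 15 = P
  K(10) + Y(24) = (10+24) mod 26 = 8 = I
Ciphertext: QGYPI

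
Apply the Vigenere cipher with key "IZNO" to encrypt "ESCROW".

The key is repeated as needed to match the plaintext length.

Step 1: Repeat key to match plaintext length:
  Plaintext: ESCROW
  Key:       IZNOIZ
Step 2: Encrypt each letter:
  E(4) + I(8) = (4+8) mod 26 = 12 = M
  S(18) + Z(25) = (18+25) mod 26 = 17 = R
  C(2) + N(13) = (2+13) mod 26 = 15 = P
  R(17) + O(14) = (17+14) mod 26 = 5 = F
  O(14) + I(8) = (14+8) mod 26 = 22 = W
  W(22) + Z(25) = (22+25) mod 26 = 21 = V
Ciphertext: MRPFWV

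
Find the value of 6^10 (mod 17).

Step 1: Compute 6^10 mod 17 step by step, reducing modulo 17 at each step.
  6^1 mod 17 = 6
  6^2 mod 17 = (6 * 6) mod 17 = 2
  6^3 mod 17 = (2 * 6) mod 17 = 12
  6^4 mod 17 = (12 * 6) mod 17 = 4
  6^5 mod 17 = (4 * 6) mod 17 = 7
  6^6 mod 17 = (7 * 6) mod 17 = 8
  6^7 mod 17 = (8 * 6) mod 17 = 14
  6^8 mod 17 = (14 * 6) mod 17 = 16
  6^9 mod 17 = (16 * 6) mod 17 = 11
  6^10 mod 17 = (11 * 6) mod 17 = 15
Step 2: Result = 15.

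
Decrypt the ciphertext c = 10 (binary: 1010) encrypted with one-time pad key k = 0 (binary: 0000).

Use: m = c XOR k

Step 1: XOR ciphertext with key:
  Ciphertext: 1010
  Key:        0000
  XOR:        1010
Step 2: Plaintext = 1010 = 10 in decimal.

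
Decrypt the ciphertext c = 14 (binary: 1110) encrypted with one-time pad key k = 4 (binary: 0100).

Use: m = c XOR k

Step 1: XOR ciphertext with key:
  Ciphertext: 1110
  Key:        0100
  XOR:        1010
Step 2: Plaintext = 1010 = 10 in decimal.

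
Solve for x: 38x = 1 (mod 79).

Step 1: We need x such that 38 * x = 1 (mod 79).
Step 2: Using the extended Euclidean algorithm or trial:
  38 * 52 = 1976 = 25 * 79 + 1.
Step 3: Since 1976 mod 79 = 1, the inverse is x = 52.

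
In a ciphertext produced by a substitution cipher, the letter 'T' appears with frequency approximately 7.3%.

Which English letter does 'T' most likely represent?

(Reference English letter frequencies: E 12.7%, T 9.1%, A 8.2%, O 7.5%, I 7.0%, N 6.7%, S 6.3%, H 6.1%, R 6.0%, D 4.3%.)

Step 1: The observed frequency is 7.3%.
Step 2: Compare with English frequencies:
  E: 12.7% (difference: 5.4%)
  T: 9.1% (difference: 1.8%)
  A: 8.2% (difference: 0.9%)
  O: 7.5% (difference: 0.2%) <-- closest
  I: 7.0% (difference: 0.3%)
  N: 6.7% (difference: 0.6%)
  S: 6.3% (difference: 1.0%)
  H: 6.1% (difference: 1.2%)
  R: 6.0% (difference: 1.3%)
  D: 4.3% (difference: 3.0%)
Step 3: 'T' most likely represents 'O' (frequency 7.5%).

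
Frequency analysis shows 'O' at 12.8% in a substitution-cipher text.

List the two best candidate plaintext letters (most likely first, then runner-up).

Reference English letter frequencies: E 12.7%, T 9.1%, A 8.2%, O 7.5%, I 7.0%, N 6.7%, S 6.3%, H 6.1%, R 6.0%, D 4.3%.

Step 1: Observed frequency of 'O' is 12.8%.
Step 2: Compute distances to each reference frequency and sort:
  E (12.7%): difference = 0.1% <-- BEST
  T (9.1%): difference = 3.7% <-- RUNNER-UP
  A (8.2%): difference = 4.6%
  O (7.5%): difference = 5.3%
  I (7.0%): difference = 5.8%
Step 3: Most likely is 'E' (12.7%, diff 0.1%); second most likely is 'T' (9.1%, diff 3.7%).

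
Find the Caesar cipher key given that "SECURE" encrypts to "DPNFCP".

Step 1: Compare first letters: S (position 18) -> D (position 3).
Step 2: Shift = (3 - 18) mod 26 = 11.
The shift value is 11.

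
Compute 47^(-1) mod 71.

Step 1: We need x such that 47 * x = 1 (mod 71).
Step 2: Using the extended Euclidean algorithm or trial:
  47 * 68 = 3196 = 45 * 71 + 1.
Step 3: Since 3196 mod 71 = 1, the inverse is x = 68.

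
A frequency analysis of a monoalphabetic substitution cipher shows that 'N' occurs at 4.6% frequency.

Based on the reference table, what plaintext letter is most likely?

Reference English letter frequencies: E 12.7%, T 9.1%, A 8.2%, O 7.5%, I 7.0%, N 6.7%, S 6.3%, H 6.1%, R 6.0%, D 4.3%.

Step 1: The observed frequency is 4.6%.
Step 2: Compare with English frequencies:
  E: 12.7% (difference: 8.1%)
  T: 9.1% (difference: 4.5%)
  A: 8.2% (difference: 3.6%)
  O: 7.5% (difference: 2.9%)
  I: 7.0% (difference: 2.4%)
  N: 6.7% (difference: 2.1%)
  S: 6.3% (difference: 1.7%)
  H: 6.1% (difference: 1.5%)
  R: 6.0% (difference: 1.4%)
  D: 4.3% (difference: 0.3%) <-- closest
Step 3: 'N' most likely represents 'D' (frequency 4.3%).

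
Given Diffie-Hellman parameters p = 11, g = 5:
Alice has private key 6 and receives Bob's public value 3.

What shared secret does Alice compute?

Step 1: s = B^a mod p = 3^6 mod 11.
  3^1 mod 11 = 3
  3^2 mod 11 = (3 * 3) mod 11 = 9
  3^3 mod 11 = (9 * 3) mod 11 = 5
  3^4 mod 11 = (5 * 3) mod 11 = 4
  3^5 mod 11 = (4 * 3) mod 11 = 1
  3^6 mod 11 = (1 * 3) mod 11 = 3
Result: shared secret = 3.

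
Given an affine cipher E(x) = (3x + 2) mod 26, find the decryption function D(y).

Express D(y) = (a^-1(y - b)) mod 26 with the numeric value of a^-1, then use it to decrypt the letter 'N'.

Step 1: Find a^-1, the modular inverse of 3 mod 26.
Step 2: We need 3 * a^-1 = 1 (mod 26).
Step 3: 3 * 9 = 27 = 1 * 26 + 1, so a^-1 = 9.
Step 4: D(y) = 9(y - 2) mod 26.
Step 5: Apply to 'N' (y = 13): D(13) = 9 * (13 - 2) mod 26 = 9 * 11 mod 26 = 21 -> 'V'.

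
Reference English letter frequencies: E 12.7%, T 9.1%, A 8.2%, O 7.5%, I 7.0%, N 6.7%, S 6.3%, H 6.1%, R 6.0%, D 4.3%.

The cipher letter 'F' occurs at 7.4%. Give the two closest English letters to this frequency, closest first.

Step 1: Observed frequency of 'F' is 7.4%.
Step 2: Compute distances to each reference frequency and sort:
  O (7.5%): difference = 0.1% <-- BEST
  I (7.0%): difference = 0.4% <-- RUNNER-UP
  N (6.7%): difference = 0.7%
  A (8.2%): difference = 0.8%
  S (6.3%): difference = 1.1%
Step 3: Most likely is 'O' (7.5%, diff 0.1%); second most likely is 'I' (7.0%, diff 0.4%).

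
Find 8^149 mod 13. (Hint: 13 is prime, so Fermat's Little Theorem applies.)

Step 1: Since 13 is prime, by Fermat's Little Theorem: 8^12 = 1 (mod 13).
Step 2: Reduce exponent: 149 mod 12 = 5.
Step 3: So 8^149 = 8^5 (mod 13).
Step 4: 8^5 mod 13 = 8.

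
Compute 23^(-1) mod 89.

Step 1: We need x such that 23 * x = 1 (mod 89).
Step 2: Using the extended Euclidean algorithm or trial:
  23 * 31 = 713 = 8 * 89 + 1.
Step 3: Since 713 mod 89 = 1, the inverse is x = 31.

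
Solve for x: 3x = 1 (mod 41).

Step 1: We need x such that 3 * x = 1 (mod 41).
Step 2: Using the extended Euclidean algorithm or trial:
  3 * 14 = 42 = 1 * 41 + 1.
Step 3: Since 42 mod 41 = 1, the inverse is x = 14.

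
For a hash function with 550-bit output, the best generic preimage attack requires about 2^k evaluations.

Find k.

Step 1: The hash has a 550-bit output.
Step 2: Preimage resistance means: given a digest h(x), it should be infeasible to find any input that hashes to it.
With a 550-bit output there are 2^550 possible digests, so a generic brute-force preimage search costs about 2^550 evaluations.
Step 3: Security level = 550 bits.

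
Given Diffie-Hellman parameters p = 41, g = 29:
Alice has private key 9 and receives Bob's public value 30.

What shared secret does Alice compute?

Step 1: s = B^a mod p = 30^9 mod 41.
  30^1 mod 41 = 30
  30^2 mod 41 = (30 * 30) mod 41 = 39
  30^3 mod 41 = (39 * 30) mod 41 = 22
  30^4 mod 41 = (22 * 30) mod 41 = 4
  30^5 mod 41 = (4 * 30) mod 41 = 38
  30^6 mod 41 = (38 * 30) mod 41 = 33
  30^7 mod 41 = (33 * 30) mod 41 = 6
  30^8 mod 41 = (6 * 30) mod 41 = 16
  30^9 mod 41 = (16 * 30) mod 41 = 29
Result: shared secret = 29.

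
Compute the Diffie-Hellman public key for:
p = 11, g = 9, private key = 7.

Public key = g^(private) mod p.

Step 1: A = g^a mod p = 9^7 mod 11.
  9^1 mod 11 = 9
  9^2 mod 11 = (9 * 9) mod 11 = 4
  9^3 mod 11 = (4 * 9) mod 11 = 3
  9^4 mod 11 = (3 * 9) mod 11 = 5
  9^5 mod 11 = (5 * 9) mod 11 = 1
  9^6 mod 11 = (1 * 9) mod 11 = 9
  9^7 mod 11 = (9 * 9) mod 11 = 4
Result: A = 4.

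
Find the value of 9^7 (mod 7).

Step 1: Compute 9^7 mod 7 step by step, reducing modulo 7 at each step.
  9^1 mod 7 = 2
  9^2 mod 7 = (2 * 9) mod 7 = 4
  9^3 mod 7 = (4 * 9) mod 7 = 1
  9^4 mod 7 = (1 * 9) mod 7 = 2
  9^5 mod 7 = (2 * 9) mod 7 = 4
  9^6 mod 7 = (4 * 9) mod 7 = 1
  9^7 mod 7 = (1 * 9) mod 7 = 2
Step 2: Result = 2.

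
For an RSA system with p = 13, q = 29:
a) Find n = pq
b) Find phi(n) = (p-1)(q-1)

Step 1: n = p * q = 13 * 29 = 377.
Step 2: phi(n) = (p-1)(q-1) = 12 * 28 = 336.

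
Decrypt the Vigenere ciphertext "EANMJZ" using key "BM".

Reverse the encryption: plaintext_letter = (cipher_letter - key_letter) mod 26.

Step 1: Extend key: BMBMBM
Step 2: Decrypt each letter (c - k) mod 26:
  E(4) - B(1) = (4-1) mod 26 = 3 = D
  A(0) - M(12) = (0-12) mod 26 = 14 = O
  N(13) - B(1) = (13-1) mod 26 = 12 = M
  M(12) - M(12) = (12-12) mod 26 = 0 = A
  J(9) - B(1) = (9-1) mod 26 = 8 = I
  Z(25) - M(12) = (25-12) mod 26 = 13 = N
Plaintext: DOMAIN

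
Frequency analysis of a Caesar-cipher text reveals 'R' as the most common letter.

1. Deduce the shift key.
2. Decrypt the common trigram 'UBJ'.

Step 1: In English, 'E' is the most frequent letter (12.7%).
Step 2: The most frequent ciphertext letter is 'R' (position 17).
Step 3: Shift = (17 - 4) mod 26 = 13.
Step 4: Decrypt 'UBJ' by shifting back 13:
  U -> H
  B -> O
  J -> W
Step 5: 'UBJ' decrypts to 'HOW'.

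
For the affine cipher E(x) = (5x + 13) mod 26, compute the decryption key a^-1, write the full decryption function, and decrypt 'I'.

Step 1: Find a^-1, the modular inverse of 5 mod 26.
Step 2: We need 5 * a^-1 = 1 (mod 26).
Step 3: 5 * 21 = 105 = 4 * 26 + 1, so a^-1 = 21.
Step 4: D(y) = 21(y - 13) mod 26.
Step 5: Apply to 'I' (y = 8): D(8) = 21 * (8 - 13) mod 26 = 21 * -5 mod 26 = 25 -> 'Z'.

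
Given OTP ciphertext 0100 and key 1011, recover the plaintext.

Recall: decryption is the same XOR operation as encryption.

Step 1: XOR ciphertext with key:
  Ciphertext: 0100
  Key:        1011
  XOR:        1111
Step 2: Plaintext = 1111 = 15 in decimal.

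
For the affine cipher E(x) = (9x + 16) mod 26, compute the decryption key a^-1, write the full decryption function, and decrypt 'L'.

Step 1: Find a^-1, the modular inverse of 9 mod 26.
Step 2: We need 9 * a^-1 = 1 (mod 26).
Step 3: 9 * 3 = 27 = 1 * 26 + 1, so a^-1 = 3.
Step 4: D(y) = 3(y - 16) mod 26.
Step 5: Apply to 'L' (y = 11): D(11) = 3 * (11 - 16) mod 26 = 3 * -5 mod 26 = 11 -> 'L'.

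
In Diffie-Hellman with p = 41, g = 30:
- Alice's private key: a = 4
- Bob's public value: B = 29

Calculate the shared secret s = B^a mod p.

Step 1: s = B^a mod p = 29^4 mod 41.
  29^1 mod 41 = 29
  29^2 mod 41 = (29 * 29) mod 41 = 21
  29^3 mod 41 = (21 * 29) mod 41 = 35
  29^4 mod 41 = (35 * 29) mod 41 = 31
Result: shared secret = 31.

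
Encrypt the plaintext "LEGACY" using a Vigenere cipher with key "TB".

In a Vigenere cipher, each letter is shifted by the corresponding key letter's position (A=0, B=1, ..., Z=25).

Step 1: Repeat key to match plaintext length:
  Plaintext: LEGACY
  Key:       TBTBTB
Step 2: Encrypt each letter:
  L(11) + T(19) = (11+19) mod 26 = 4 = E
  E(4) + B(1) = (4+1) mod 26 = 5 = F
  G(6) + T(19) = (6+19) mod 26 = 25 = Z
  A(0) + B(1) = (0+1) mod 26 = 1 = B
  C(2) + T(19) = (2+19) mod 26 = 21 = V
  Y(24) + B(1) = (24+1) mod 26 = 25 = Z
Ciphertext: EFZBVZ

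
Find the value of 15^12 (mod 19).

Step 1: Compute 15^12 mod 19 step by step, reducing modulo 19 at each step.
  15^1 mod 19 = 15
  15^2 mod 19 = (15 * 15) mod 19 = 16
  15^3 mod 19 = (16 * 15) mod 19 = 12
  15^4 mod 19 = (12 * 15) mod 19 = 9
  15^5 mod 19 = (9 * 15) mod 19 = 2
  15^6 mod 19 = (2 * 15) mod 19 = 11
  15^7 mod 19 = (11 * 15) mod 19 = 13
  15^8 mod 19 = (13 * 15) mod 19 = 5
  15^9 mod 19 = (5 * 15) mod 19 = 18
  15^10 mod 19 = (18 * 15) mod 19 = 4
  15^11 mod 19 = (4 * 15) mod 19 = 3
  15^12 mod 19 = (3 * 15) mod 19 = 7
Step 2: Result = 7.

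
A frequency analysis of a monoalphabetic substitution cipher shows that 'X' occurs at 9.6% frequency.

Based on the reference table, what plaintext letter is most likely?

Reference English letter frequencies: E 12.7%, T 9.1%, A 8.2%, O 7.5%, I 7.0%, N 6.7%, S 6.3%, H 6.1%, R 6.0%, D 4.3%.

Step 1: The observed frequency is 9.6%.
Step 2: Compare with English frequencies:
  E: 12.7% (difference: 3.1%)
  T: 9.1% (difference: 0.5%) <-- closest
  A: 8.2% (difference: 1.4%)
  O: 7.5% (difference: 2.1%)
  I: 7.0% (difference: 2.6%)
  N: 6.7% (difference: 2.9%)
  S: 6.3% (difference: 3.3%)
  H: 6.1% (difference: 3.5%)
  R: 6.0% (difference: 3.6%)
  D: 4.3% (difference: 5.3%)
Step 3: 'X' most likely represents 'T' (frequency 9.1%).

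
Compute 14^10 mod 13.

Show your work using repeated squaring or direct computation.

Step 1: Compute 14^10 mod 13 step by step, reducing modulo 13 at each step.
  14^1 mod 13 = 1
  14^2 mod 13 = (1 * 14) mod 13 = 1
  14^3 mod 13 = (1 * 14) mod 13 = 1
  14^4 mod 13 = (1 * 14) mod 13 = 1
  14^5 mod 13 = (1 * 14) mod 13 = 1
  14^6 mod 13 = (1 * 14) mod 13 = 1
  14^7 mod 13 = (1 * 14) mod 13 = 1
  14^8 mod 13 = (1 * 14) mod 13 = 1
  14^9 mod 13 = (1 * 14) mod 13 = 1
  14^10 mod 13 = (1 * 14) mod 13 = 1
Step 2: Result = 1.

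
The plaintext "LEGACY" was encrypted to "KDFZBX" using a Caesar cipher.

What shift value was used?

Step 1: Compare first letters: L (position 11) -> K (position 10).
Step 2: Shift = (10 - 11) mod 26 = 25.
The shift value is 25.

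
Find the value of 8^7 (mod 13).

Step 1: Compute 8^7 mod 13 step by step, reducing modulo 13 at each step.
  8^1 mod 13 = 8
  8^2 mod 13 = (8 * 8) mod 13 = 12
  8^3 mod 13 = (12 * 8) mod 13 = 5
  8^4 mod 13 = (5 * 8) mod 13 = 1
  8^5 mod 13 = (1 * 8) mod 13 = 8
  8^6 mod 13 = (8 * 8) mod 13 = 12
  8^7 mod 13 = (12 * 8) mod 13 = 5
Step 2: Result = 5.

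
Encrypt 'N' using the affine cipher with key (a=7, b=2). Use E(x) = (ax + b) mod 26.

Step 1: Convert 'N' to number: x = 13.
Step 2: E(13) = (7 * 13 + 2) mod 26 = 93 mod 26 = 15.
Step 3: Convert 15 back to letter: P.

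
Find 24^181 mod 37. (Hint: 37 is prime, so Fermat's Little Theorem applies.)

Step 1: Since 37 is prime, by Fermat's Little Theorem: 24^36 = 1 (mod 37).
Step 2: Reduce exponent: 181 mod 36 = 1.
Step 3: So 24^181 = 24^1 (mod 37).
Step 4: 24^1 mod 37 = 24.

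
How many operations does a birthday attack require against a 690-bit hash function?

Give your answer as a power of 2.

Step 1: The birthday paradox gives collision probability ~50% after sqrt(2^n) = 2^(n/2) hashes.
Step 2: For 690-bit output: 2^(690/2) = 2^345.
Step 3: Approximately 2^345 hash computations needed.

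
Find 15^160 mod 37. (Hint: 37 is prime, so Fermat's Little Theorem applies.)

Step 1: Since 37 is prime, by Fermat's Little Theorem: 15^36 = 1 (mod 37).
Step 2: Reduce exponent: 160 mod 36 = 16.
Step 3: So 15^160 = 15^16 (mod 37).
Step 4: 15^16 mod 37 = 12.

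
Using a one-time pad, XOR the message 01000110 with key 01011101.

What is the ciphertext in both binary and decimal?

Step 1: Write out the XOR operation bit by bit:
  Message: 01000110
  Key:     01011101
  XOR:     00011011
Step 2: Convert to decimal: 00011011 = 27.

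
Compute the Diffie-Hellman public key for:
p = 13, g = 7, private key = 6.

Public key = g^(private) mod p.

Step 1: A = g^a mod p = 7^6 mod 13.
  7^1 mod 13 = 7
  7^2 mod 13 = (7 * 7) mod 13 = 10
  7^3 mod 13 = (10 * 7) mod 13 = 5
  7^4 mod 13 = (5 * 7) mod 13 = 9
  7^5 mod 13 = (9 * 7) mod 13 = 11
  7^6 mod 13 = (11 * 7) mod 13 = 12
Result: A = 12.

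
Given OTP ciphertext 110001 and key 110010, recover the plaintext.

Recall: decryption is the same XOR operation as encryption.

Step 1: XOR ciphertext with key:
  Ciphertext: 110001
  Key:        110010
  XOR:        000011
Step 2: Plaintext = 000011 = 3 in decimal.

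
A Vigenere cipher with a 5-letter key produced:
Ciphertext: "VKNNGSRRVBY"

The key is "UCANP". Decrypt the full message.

Step 1: Key 'UCANP' has length 5. Extended key: UCANPUCANPU
Step 2: Decrypt each position:
  V(21) - U(20) = 1 = B
  K(10) - C(2) = 8 = I
  N(13) - A(0) = 13 = N
  N(13) - N(13) = 0 = A
  G(6) - P(15) = 17 = R
  S(18) - U(20) = 24 = Y
  R(17) - C(2) = 15 = P
  R(17) - A(0) = 17 = R
  V(21) - N(13) = 8 = I
  B(1) - P(15) = 12 = M
  Y(24) - U(20) = 4 = E
Plaintext: BINARYPRIME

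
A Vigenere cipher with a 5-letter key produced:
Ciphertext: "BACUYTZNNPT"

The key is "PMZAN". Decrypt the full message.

Step 1: Key 'PMZAN' has length 5. Extended key: PMZANPMZANP
Step 2: Decrypt each position:
  B(1) - P(15) = 12 = M
  A(0) - M(12) = 14 = O
  C(2) - Z(25) = 3 = D
  U(20) - A(0) = 20 = U
  Y(24) - N(13) = 11 = L
  T(19) - P(15) = 4 = E
  Z(25) - M(12) = 13 = N
  N(13) - Z(25) = 14 = O
  N(13) - A(0) = 13 = N
  P(15) - N(13) = 2 = C
  T(19) - P(15) = 4 = E
Plaintext: MODULENONCE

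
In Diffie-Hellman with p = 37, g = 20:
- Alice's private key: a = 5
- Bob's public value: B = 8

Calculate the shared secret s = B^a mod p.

Step 1: s = B^a mod p = 8^5 mod 37.
  8^1 mod 37 = 8
  8^2 mod 37 = (8 * 8) mod 37 = 27
  8^3 mod 37 = (27 * 8) mod 37 = 31
  8^4 mod 37 = (31 * 8) mod 37 = 26
  8^5 mod 37 = (26 * 8) mod 37 = 23
Result: shared secret = 23.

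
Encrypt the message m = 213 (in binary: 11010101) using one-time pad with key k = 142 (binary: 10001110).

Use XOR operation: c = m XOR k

Step 1: Write out the XOR operation bit by bit:
  Message: 11010101
  Key:     10001110
  XOR:     01011011
Step 2: Convert to decimal: 01011011 = 91.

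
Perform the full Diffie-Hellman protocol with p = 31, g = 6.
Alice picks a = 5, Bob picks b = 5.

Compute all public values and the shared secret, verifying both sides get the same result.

Step 1: A = g^a mod p = 6^5 mod 31 = 26.
Step 2: B = g^b mod p = 6^5 mod 31 = 26.
Step 3: Alice computes s = B^a mod p = 26^5 mod 31 = 6.
Step 4: Bob computes s = A^b mod p = 26^5 mod 31 = 6.
Both sides agree: shared secret = 6.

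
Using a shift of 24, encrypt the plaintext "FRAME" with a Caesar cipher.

Step 1: For each letter, shift forward by 24 positions (mod 26).
  F (position 5) -> position (5+24) mod 26 = 3 -> D
  R (position 17) -> position (17+24) mod 26 = 15 -> P
  A (position 0) -> position (0+24) mod 26 = 24 -> Y
  M (position 12) -> position (12+24) mod 26 = 10 -> K
  E (position 4) -> position (4+24) mod 26 = 2 -> C
Result: DPYKC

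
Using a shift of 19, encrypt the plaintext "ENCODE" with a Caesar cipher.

Step 1: For each letter, shift forward by 19 positions (mod 26).
  E (position 4) -> position (4+19) mod 26 = 23 -> X
  N (position 13) -> position (13+19) mod 26 = 6 -> G
  C (position 2) -> position (2+19) mod 26 = 21 -> V
  O (position 14) -> position (14+19) mod 26 = 7 -> H
  D (position 3) -> position (3+19) mod 26 = 22 -> W
  E (position 4) -> position (4+19) mod 26 = 23 -> X
Result: XGVHWX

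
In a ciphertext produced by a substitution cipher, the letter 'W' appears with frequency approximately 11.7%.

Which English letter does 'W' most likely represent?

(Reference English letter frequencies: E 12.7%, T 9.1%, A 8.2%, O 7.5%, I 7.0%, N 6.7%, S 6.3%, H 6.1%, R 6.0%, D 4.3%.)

Step 1: The observed frequency is 11.7%.
Step 2: Compare with English frequencies:
  E: 12.7% (difference: 1.0%) <-- closest
  T: 9.1% (difference: 2.6%)
  A: 8.2% (difference: 3.5%)
  O: 7.5% (difference: 4.2%)
  I: 7.0% (difference: 4.7%)
  N: 6.7% (difference: 5.0%)
  S: 6.3% (difference: 5.4%)
  H: 6.1% (difference: 5.6%)
  R: 6.0% (difference: 5.7%)
  D: 4.3% (difference: 7.4%)
Step 3: 'W' most likely represents 'E' (frequency 12.7%).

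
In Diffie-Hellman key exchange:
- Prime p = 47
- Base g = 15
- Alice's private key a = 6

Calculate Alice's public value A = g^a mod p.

Step 1: A = g^a mod p = 15^6 mod 47.
  15^1 mod 47 = 15
  15^2 mod 47 = (15 * 15) mod 47 = 37
  15^3 mod 47 = (37 * 15) mod 47 = 38
  15^4 mod 47 = (38 * 15) mod 47 = 6
  15^5 mod 47 = (6 * 15) mod 47 = 43
  15^6 mod 47 = (43 * 15) mod 47 = 34
Result: A = 34.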